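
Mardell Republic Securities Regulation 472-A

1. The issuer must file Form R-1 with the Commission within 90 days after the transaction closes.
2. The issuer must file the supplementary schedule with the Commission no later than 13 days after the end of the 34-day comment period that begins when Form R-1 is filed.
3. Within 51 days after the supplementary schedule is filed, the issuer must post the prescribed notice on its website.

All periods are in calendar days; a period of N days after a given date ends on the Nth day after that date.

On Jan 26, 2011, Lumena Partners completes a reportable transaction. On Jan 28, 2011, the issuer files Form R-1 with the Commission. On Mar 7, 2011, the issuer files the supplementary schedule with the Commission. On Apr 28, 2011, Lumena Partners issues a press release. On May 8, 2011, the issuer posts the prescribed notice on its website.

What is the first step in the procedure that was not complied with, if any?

(1) due by Jan 26, 2011 + 90 days = Apr 26, 2011; completed Jan 28, 2011, before the deadline.
(2) due by Mar 3, 2011 + 13 days = Mar 16, 2011; done Mar 7, 2011 — timely.
(3) due by Mar 7, 2011 + 51 days = Apr 27, 2011; not done until May 8, 2011, 11 days after the deadline.
The procedure was therefore not followed at step 3.

Step 3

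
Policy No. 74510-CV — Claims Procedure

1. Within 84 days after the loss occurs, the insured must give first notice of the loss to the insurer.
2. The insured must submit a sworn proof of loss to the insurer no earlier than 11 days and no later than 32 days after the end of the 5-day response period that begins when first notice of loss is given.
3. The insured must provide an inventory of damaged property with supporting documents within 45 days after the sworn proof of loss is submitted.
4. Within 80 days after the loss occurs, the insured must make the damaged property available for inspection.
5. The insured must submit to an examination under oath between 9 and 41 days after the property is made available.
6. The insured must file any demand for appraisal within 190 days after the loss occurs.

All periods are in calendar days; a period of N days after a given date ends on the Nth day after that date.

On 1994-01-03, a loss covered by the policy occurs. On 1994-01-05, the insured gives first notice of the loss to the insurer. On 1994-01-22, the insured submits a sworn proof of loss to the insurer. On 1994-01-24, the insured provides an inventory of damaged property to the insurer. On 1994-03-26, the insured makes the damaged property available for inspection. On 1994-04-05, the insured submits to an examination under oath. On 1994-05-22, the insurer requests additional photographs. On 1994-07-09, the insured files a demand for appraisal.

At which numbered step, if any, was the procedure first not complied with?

Step 1: 84 days after 1994-01-03 (when the loss occurs) is 1994-03-28; done 1994-01-05 — timely.
Step 2: the window is 11–32 days after 1994-01-10 (end of the 5-day response period, which began when first notice of loss is given on 1994-01-05), so 1994-01-21 through 1994-02-11; done 1994-01-22, which is between those dates.
Step 3: 45 days after 1994-01-22 (when the sworn proof of loss is submitted) is 1994-03-08; 1994-01-24 is within that limit.
Step 4: 80 days after 1994-01-03 (when the loss occurs) is 1994-03-24; not done until 1994-03-26, 2 days after the deadline.

Step 4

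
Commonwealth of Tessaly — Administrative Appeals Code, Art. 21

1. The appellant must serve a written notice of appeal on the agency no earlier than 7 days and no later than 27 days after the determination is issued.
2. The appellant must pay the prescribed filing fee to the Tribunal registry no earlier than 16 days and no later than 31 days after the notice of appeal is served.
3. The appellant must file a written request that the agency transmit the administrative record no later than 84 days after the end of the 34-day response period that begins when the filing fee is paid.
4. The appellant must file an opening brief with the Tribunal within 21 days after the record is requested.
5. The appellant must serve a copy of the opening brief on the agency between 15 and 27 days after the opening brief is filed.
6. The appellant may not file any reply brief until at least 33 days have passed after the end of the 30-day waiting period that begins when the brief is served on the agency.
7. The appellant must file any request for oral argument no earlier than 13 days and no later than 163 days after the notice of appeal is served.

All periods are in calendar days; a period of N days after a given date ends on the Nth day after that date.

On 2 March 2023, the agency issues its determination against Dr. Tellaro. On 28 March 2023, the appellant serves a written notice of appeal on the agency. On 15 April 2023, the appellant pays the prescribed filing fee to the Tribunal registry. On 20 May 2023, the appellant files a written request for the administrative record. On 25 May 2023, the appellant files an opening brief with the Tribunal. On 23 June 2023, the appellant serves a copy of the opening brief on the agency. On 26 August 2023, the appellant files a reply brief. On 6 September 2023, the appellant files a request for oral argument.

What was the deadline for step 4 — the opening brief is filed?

10 June 2023

Step 4 runs from 20 May 2023, when the record is requested. 21 days after 20 May 2023 is 10 June 2023.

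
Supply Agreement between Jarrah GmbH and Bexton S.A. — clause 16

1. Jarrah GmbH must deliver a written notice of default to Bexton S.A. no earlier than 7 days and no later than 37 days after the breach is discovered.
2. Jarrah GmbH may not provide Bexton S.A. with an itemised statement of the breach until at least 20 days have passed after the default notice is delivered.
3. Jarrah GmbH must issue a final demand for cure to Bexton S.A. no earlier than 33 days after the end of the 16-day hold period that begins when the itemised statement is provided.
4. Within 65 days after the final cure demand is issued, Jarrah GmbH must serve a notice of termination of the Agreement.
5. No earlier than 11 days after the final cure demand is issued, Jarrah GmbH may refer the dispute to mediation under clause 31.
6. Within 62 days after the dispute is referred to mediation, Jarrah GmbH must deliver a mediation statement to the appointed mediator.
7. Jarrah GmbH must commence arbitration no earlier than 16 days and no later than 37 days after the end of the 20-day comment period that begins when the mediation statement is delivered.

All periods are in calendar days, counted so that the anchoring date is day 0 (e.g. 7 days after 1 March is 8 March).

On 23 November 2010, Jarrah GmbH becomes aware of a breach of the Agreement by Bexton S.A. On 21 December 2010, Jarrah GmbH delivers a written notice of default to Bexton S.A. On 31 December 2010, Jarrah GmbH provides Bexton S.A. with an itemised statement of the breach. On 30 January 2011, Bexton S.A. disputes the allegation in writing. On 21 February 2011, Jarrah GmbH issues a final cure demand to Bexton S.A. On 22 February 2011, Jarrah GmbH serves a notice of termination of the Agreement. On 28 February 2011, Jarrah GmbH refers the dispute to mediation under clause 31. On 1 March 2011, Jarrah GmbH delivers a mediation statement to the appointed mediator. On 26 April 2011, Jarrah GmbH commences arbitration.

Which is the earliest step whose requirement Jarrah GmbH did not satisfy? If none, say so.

Step 2

(1) the permitted window runs from 23 November 2010 + 7 = 30 November 2010 to 23 November 2010 + 37 = 30 December 2010; done 21 December 2010 — within the window.
(2) permitted from 21 December 2010 + 20 days = 10 January 2011 onward; acted on 31 December 2010, 10 days prematurely.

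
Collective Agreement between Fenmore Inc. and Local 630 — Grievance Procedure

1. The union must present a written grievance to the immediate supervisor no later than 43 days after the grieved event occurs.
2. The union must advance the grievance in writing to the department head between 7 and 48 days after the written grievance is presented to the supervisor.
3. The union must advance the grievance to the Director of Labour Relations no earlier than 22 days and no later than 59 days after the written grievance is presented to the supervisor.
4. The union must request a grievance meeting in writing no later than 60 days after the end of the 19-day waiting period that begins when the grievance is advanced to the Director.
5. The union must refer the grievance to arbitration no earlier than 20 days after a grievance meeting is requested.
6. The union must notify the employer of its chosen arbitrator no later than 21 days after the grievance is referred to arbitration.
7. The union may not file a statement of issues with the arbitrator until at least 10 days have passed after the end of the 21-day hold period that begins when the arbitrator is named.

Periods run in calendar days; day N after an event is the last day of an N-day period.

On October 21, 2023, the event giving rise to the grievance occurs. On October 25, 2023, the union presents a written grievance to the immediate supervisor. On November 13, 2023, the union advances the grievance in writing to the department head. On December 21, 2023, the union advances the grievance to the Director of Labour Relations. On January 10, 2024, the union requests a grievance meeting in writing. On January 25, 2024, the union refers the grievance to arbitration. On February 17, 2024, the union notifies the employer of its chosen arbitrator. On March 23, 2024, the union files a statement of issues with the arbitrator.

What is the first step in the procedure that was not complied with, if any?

Step 5

Step 1 — counting 43 days from October 21, 2023 (when the grieved event occurs) gives a deadline of December 3, 2023; done October 25, 2023 — timely.
Step 2 — 7 and 48 days from October 25, 2023 (when the written grievance is presented to the supervisor) are November 1, 2023 and December 12, 2023 respectively; done November 13, 2023, which is between those dates.
Step 3 — 22 and 59 days from October 25, 2023 (when the written grievance is presented to the supervisor) are November 16, 2023 and December 23, 2023 respectively; done December 21, 2023 — within the window.
Step 4 — counting 60 days from January 9, 2024 (end of the 19-day waiting period, which began when the grievance is advanced to the Director on December 21, 2023) gives a deadline of March 9, 2024; January 10, 2024 is within that limit.
Step 5 — must wait 20 days from January 10, 2024 (when a grievance meeting is requested), so not before January 30, 2024; January 25, 2024 is 5 days before the earliest permitted date.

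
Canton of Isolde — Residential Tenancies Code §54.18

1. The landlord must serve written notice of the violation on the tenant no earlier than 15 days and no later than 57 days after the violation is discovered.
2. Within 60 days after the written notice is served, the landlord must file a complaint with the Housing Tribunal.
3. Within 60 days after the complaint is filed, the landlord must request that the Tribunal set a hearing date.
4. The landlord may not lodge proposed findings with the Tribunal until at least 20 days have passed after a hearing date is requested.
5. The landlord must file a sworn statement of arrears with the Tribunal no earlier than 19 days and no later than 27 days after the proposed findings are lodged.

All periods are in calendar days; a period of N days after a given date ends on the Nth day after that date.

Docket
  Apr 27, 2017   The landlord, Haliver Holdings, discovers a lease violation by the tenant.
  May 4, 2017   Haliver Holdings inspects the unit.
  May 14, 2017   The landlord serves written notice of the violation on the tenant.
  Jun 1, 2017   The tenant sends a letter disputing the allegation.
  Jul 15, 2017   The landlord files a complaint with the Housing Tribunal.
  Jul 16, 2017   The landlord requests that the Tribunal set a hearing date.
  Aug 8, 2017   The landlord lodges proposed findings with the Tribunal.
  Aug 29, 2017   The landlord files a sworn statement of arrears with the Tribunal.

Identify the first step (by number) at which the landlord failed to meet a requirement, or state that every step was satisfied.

Step 2

Step 1 — 15 and 57 days from Apr 27, 2017 (when the violation is discovered) are May 12, 2017 and Jun 23, 2017 respectively; May 14, 2017 falls inside that range.
Step 2 — counting 60 days from May 14, 2017 (when the written notice is served) gives a deadline of Jul 13, 2017; done Jul 15, 2017 — 2 days late.
The procedure was therefore not followed at step 2.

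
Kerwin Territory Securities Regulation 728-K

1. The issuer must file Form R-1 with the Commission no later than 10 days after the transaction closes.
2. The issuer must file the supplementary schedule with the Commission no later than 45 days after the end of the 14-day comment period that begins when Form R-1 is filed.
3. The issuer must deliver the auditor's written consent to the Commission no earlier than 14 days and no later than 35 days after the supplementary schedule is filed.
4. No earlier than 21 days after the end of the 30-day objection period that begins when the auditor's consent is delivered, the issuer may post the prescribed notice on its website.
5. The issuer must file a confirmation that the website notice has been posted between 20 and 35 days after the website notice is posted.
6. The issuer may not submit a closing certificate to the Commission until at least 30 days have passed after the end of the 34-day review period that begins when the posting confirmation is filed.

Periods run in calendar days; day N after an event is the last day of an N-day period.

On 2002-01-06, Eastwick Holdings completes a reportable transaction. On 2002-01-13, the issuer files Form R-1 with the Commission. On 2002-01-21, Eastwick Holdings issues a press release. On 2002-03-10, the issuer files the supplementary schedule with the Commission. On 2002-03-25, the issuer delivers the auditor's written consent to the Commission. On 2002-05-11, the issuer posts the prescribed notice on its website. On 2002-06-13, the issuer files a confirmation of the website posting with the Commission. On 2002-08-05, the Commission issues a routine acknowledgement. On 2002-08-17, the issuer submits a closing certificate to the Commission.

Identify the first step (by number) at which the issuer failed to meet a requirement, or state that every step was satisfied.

Step 4

Step 1: 10 days after 2002-01-06 (when the transaction closes) is 2002-01-16; completed 2002-01-13, before the deadline.
Step 2: 45 days after 2002-01-27 (end of the 14-day comment period, which began when Form R-1 is filed on 2002-01-13) is 2002-03-13; completed 2002-03-10, before the deadline.
Step 3: the window is 14–35 days after 2002-03-10 (when the supplementary schedule is filed), so 2002-03-24 through 2002-04-14; done 2002-03-25, which is between those dates.
Step 4: the earliest permitted date is 21 days after 2002-04-24 (end of the 30-day objection period, which began when the auditor's consent is delivered on 2002-03-25), i.e. 2002-05-15; 2002-05-11 is 4 days before the earliest permitted date.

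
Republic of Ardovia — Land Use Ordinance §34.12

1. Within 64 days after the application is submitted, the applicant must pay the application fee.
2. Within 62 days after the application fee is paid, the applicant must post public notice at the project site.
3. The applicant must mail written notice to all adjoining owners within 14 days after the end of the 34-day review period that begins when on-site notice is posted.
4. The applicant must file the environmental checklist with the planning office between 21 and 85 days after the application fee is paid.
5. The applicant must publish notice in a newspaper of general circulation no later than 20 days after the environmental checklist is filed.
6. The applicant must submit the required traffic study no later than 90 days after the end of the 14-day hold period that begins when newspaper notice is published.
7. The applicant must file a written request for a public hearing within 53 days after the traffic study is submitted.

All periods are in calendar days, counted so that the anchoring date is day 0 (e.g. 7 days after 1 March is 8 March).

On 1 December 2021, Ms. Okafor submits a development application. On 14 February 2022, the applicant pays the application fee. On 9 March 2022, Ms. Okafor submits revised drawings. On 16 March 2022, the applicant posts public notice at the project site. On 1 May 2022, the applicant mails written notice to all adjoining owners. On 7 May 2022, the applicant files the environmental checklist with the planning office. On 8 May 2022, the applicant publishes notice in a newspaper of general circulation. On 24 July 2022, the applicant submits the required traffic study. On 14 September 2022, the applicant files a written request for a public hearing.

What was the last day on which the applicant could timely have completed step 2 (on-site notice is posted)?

Step 2 runs from 14 February 2022, when the application fee is paid. 62 days after 14 February 2022 is 17 April 2022.

17 April 2022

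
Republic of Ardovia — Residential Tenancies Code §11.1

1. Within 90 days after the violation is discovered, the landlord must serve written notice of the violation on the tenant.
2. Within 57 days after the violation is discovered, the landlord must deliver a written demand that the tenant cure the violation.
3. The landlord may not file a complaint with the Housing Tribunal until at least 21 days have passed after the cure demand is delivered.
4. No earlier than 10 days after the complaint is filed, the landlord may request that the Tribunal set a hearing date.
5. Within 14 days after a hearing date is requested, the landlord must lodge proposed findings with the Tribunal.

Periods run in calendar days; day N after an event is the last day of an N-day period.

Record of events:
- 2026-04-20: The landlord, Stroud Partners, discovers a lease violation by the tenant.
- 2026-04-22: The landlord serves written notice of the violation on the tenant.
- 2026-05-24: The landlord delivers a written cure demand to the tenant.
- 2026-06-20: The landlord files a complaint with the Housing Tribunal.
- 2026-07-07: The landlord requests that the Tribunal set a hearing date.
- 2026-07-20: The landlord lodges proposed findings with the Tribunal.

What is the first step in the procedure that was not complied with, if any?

None — every step was satisfied

Step 1: 90 days after 2026-04-20 (when the violation is discovered) is 2026-07-19; 2026-04-22 is within that limit.
Step 2: 57 days after 2026-04-20 (when the violation is discovered) is 2026-06-16; done 2026-05-24 — timely.
Step 3: the earliest permitted date is 21 days after 2026-05-24 (when the cure demand is delivered), i.e. 2026-06-14; done 2026-06-20 — permitted.
Step 4: the earliest permitted date is 10 days after 2026-06-20 (when the complaint is filed), i.e. 2026-06-30; done 2026-07-07 — permitted.
Step 5: 14 days after 2026-07-07 (when a hearing date is requested) is 2026-07-21; 2026-07-20 is within that limit.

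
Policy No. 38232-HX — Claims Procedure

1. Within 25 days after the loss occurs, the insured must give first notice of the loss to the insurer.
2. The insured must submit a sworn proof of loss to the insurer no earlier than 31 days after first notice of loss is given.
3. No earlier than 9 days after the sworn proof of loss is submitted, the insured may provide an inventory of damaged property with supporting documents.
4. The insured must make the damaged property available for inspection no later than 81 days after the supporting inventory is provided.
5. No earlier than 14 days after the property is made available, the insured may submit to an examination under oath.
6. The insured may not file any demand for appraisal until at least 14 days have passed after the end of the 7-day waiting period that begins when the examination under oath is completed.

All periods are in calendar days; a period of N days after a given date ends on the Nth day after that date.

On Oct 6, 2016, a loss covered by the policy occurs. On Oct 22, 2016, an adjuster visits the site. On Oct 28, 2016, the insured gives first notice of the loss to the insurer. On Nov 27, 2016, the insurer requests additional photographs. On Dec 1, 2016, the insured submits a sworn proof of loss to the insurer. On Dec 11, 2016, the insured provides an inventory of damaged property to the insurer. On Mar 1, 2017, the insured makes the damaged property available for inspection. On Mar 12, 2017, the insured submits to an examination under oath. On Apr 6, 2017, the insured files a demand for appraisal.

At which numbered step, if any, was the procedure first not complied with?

Step 5

Step 1 — counting 25 days from Oct 6, 2016 (when the loss occurs) gives a deadline of Oct 31, 2016; Oct 28, 2016 is within that limit.
Step 2 — must wait 31 days from Oct 28, 2016 (when first notice of loss is given), so not before Nov 28, 2016; done Dec 1, 2016 — permitted.
Step 3 — must wait 9 days from Dec 1, 2016 (when the sworn proof of loss is submitted), so not before Dec 10, 2016; Dec 11, 2016 is on or after that date.
Step 4 — counting 81 days from Dec 11, 2016 (when the supporting inventory is provided) gives a deadline of Mar 2, 2017; Mar 1, 2017 is within that limit.
Step 5 — must wait 14 days from Mar 1, 2017 (when the property is made available), so not before Mar 15, 2017; Mar 12, 2017 is 3 days before the earliest permitted date.
No need to go further; step 5 was not satisfied.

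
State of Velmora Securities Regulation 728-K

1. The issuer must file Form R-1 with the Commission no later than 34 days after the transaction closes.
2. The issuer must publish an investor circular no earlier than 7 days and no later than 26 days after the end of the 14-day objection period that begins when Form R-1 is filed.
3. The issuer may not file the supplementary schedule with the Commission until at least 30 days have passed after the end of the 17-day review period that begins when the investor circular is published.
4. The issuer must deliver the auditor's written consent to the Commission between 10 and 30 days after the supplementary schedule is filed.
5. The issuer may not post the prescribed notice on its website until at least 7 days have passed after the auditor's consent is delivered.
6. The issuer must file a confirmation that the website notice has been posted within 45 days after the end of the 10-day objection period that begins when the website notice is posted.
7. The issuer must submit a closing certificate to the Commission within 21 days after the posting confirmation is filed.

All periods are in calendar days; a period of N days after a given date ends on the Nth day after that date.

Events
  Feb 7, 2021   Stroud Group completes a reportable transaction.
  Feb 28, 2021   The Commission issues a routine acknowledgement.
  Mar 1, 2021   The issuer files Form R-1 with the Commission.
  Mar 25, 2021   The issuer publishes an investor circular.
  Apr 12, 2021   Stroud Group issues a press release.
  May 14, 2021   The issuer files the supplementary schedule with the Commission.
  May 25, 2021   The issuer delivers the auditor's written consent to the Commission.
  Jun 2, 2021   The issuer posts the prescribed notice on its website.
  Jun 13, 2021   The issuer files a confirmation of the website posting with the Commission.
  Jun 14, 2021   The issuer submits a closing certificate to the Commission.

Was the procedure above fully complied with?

Step 1 — counting 34 days from Feb 7, 2021 (when the transaction closes) gives a deadline of Mar 13, 2021; Mar 1, 2021 is within that limit.
Step 2 — 7 and 26 days from Mar 15, 2021 (end of the 14-day objection period, which began when Form R-1 is filed on Mar 1, 2021) are Mar 22, 2021 and Apr 10, 2021 respectively; done Mar 25, 2021, which is between those dates.
Step 3 — must wait 30 days from Apr 11, 2021 (end of the 17-day review period, which began when the investor circular is published on Mar 25, 2021), so not before May 11, 2021; done May 14, 2021, after the minimum wait.
Step 4 — 10 and 30 days from May 14, 2021 (when the supplementary schedule is filed) are May 24, 2021 and Jun 13, 2021 respectively; May 25, 2021 falls inside that range.
Step 5 — must wait 7 days from May 25, 2021 (when the auditor's consent is delivered), so not before Jun 1, 2021; Jun 2, 2021 is on or after that date.
Step 6 — counting 45 days from Jun 12, 2021 (end of the 10-day objection period, which began when the website notice is posted on Jun 2, 2021) gives a deadline of Jul 27, 2021; Jun 13, 2021 is within that limit.
Step 7 — counting 21 days from Jun 13, 2021 (when the posting confirmation is filed) gives a deadline of Jul 4, 2021; Jun 14, 2021 is within that limit.

Yes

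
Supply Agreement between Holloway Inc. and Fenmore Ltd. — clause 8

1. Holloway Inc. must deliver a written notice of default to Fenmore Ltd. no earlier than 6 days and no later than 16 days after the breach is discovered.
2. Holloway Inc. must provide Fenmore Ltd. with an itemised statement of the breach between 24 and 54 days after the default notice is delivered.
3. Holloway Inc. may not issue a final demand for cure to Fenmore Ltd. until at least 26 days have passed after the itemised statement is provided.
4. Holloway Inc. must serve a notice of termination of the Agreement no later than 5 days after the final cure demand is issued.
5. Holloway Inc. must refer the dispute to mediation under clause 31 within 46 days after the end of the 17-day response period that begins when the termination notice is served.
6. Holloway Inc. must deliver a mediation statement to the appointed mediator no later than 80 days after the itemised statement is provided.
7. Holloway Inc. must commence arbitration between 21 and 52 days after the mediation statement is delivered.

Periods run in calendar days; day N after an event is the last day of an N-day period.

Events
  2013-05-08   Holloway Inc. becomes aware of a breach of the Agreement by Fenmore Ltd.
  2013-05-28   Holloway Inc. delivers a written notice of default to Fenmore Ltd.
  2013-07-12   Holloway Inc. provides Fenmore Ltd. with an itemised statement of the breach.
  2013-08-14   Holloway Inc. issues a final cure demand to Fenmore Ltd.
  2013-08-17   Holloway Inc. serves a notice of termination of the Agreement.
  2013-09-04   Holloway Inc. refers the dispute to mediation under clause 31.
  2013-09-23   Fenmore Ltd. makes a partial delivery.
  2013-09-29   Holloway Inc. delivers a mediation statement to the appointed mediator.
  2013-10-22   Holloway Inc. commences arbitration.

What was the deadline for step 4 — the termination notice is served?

2013-08-19

Step 4 runs from 2013-08-14, when the final cure demand is issued. 5 days after 2013-08-14 is 2013-08-19.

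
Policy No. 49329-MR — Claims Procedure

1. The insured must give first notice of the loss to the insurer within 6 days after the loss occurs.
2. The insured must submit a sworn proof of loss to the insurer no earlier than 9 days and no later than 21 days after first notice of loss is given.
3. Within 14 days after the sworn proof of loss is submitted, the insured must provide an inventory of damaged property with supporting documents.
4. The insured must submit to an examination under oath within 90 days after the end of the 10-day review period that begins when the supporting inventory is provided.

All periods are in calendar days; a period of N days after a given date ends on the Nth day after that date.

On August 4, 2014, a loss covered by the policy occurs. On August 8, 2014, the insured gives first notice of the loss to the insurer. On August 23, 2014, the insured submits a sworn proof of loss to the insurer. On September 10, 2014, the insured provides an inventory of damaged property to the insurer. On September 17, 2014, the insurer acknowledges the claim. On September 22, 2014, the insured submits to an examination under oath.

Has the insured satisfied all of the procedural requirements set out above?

No

Step 1 — counting 6 days from August 4, 2014 (when the loss occurs) gives a deadline of August 10, 2014; August 8, 2014 is within that limit.
Step 2 — 9 and 21 days from August 8, 2014 (when first notice of loss is given) are August 17, 2014 and August 29, 2014 respectively; done August 23, 2014, which is between those dates.
Step 3 — counting 14 days from August 23, 2014 (when the sworn proof of loss is submitted) gives a deadline of September 6, 2014; done September 10, 2014 — 4 days late.
The procedure was therefore not followed at step 3.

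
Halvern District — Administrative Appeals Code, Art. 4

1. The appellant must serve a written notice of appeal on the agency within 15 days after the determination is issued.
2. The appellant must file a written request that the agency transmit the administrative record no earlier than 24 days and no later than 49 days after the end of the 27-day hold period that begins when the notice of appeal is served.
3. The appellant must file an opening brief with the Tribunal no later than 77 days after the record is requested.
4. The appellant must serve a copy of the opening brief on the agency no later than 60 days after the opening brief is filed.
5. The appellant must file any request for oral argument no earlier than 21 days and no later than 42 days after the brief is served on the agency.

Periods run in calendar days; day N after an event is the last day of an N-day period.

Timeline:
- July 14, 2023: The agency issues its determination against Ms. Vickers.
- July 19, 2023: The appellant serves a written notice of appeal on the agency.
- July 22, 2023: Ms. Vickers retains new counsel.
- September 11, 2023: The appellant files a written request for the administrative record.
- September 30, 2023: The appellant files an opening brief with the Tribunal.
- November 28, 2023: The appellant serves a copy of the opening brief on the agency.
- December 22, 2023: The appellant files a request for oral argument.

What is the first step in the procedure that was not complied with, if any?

None — every step was satisfied

Step 1: 15 days after July 14, 2023 (when the determination is issued) is July 29, 2023; done July 19, 2023 — timely.
Step 2: the window is 24–49 days after August 15, 2023 (end of the 27-day hold period, which began when the notice of appeal is served on July 19, 2023), so September 8, 2023 through October 3, 2023; September 11, 2023 falls inside that range.
Step 3: 77 days after September 11, 2023 (when the record is requested) is November 27, 2023; done September 30, 2023 — timely.
Step 4: 60 days after September 30, 2023 (when the opening brief is filed) is November 29, 2023; completed November 28, 2023, before the deadline.
Step 5: the window is 21–42 days after November 28, 2023 (when the brief is served on the agency), so December 19, 2023 through January 9, 2024; done December 22, 2023, which is between those dates.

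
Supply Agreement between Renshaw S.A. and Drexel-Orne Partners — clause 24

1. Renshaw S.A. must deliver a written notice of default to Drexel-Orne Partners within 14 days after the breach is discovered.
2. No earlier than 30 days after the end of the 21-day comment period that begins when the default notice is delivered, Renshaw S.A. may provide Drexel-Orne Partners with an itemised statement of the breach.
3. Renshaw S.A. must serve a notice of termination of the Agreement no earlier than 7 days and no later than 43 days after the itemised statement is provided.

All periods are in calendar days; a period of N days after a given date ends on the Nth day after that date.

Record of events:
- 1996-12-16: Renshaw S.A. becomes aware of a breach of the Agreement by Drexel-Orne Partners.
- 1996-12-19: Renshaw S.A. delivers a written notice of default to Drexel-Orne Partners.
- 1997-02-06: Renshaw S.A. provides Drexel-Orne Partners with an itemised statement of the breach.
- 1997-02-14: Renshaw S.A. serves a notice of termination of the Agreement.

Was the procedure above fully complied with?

Step 1: 14 days after 1996-12-16 (when the breach is discovered) is 1996-12-30; completed 1996-12-19, before the deadline.
Step 2: the earliest permitted date is 30 days after 1997-01-09 (end of the 21-day comment period, which began when the default notice is delivered on 1996-12-19), i.e. 1997-02-08; acted on 1997-02-06, 2 days prematurely.
The analysis stops there.

No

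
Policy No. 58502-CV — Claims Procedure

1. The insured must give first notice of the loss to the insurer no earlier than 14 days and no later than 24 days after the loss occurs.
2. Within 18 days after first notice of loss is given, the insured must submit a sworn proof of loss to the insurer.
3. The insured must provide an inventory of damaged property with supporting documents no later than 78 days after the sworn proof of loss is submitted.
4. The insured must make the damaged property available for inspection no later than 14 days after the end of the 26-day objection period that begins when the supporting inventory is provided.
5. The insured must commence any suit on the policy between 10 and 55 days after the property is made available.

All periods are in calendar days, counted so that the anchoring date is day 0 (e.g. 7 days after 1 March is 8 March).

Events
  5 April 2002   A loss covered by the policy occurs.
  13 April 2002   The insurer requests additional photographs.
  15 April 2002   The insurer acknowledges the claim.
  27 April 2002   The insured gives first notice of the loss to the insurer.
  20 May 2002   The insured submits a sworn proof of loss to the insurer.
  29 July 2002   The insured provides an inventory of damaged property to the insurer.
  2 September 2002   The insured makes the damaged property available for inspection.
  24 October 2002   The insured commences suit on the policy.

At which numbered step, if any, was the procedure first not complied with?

Step 2

(1) the permitted window runs from 5 April 2002 + 14 = 19 April 2002 to 5 April 2002 + 24 = 29 April 2002; done 27 April 2002, which is between those dates.
(2) due by 27 April 2002 + 18 days = 15 May 2002; not done until 20 May 2002, 5 days after the deadline.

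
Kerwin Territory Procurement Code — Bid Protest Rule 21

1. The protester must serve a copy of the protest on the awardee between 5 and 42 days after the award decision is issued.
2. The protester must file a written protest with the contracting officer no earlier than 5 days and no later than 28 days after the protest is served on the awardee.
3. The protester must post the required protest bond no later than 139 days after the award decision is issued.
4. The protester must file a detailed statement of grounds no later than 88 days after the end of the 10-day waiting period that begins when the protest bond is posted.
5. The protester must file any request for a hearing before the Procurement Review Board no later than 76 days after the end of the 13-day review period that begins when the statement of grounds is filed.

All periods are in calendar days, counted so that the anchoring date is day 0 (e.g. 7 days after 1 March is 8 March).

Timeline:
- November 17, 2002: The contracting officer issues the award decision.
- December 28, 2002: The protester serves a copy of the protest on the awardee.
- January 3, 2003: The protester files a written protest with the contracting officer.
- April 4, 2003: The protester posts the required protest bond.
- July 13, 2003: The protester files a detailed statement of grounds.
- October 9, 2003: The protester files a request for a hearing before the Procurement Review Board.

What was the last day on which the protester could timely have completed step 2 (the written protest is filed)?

January 25, 2003

Step 2 runs from December 28, 2002, when the protest is served on the awardee. The window is 5–28 days after December 28, 2002; it closes on January 25, 2003.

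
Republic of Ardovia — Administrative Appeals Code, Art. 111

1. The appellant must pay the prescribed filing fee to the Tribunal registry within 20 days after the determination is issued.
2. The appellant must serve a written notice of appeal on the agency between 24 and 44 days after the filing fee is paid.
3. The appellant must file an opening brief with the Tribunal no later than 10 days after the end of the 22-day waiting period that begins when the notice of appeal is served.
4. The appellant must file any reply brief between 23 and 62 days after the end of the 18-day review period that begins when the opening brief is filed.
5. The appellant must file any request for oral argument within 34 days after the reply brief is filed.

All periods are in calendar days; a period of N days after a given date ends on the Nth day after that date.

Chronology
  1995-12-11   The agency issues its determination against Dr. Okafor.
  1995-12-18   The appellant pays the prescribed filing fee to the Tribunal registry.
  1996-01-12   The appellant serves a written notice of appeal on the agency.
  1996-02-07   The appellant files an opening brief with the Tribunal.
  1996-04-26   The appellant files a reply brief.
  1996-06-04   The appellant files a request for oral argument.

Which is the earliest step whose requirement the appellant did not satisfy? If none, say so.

Step 1: 20 days after 1995-12-11 (when the determination is issued) is 1995-12-31; completed 1995-12-18, before the deadline.
Step 2: the window is 24–44 days after 1995-12-18 (when the filing fee is paid), so 1996-01-11 through 1996-01-31; done 1996-01-12 — within the window.
Step 3: 10 days after 1996-02-03 (end of the 22-day waiting period, which began when the notice of appeal is served on 1996-01-12) is 1996-02-13; 1996-02-07 is within that limit.
Step 4: the window is 23–62 days after 1996-02-25 (end of the 18-day review period, which began when the opening brief is filed on 1996-02-07), so 1996-03-19 through 1996-04-27; done 1996-04-26 — within the window.
Step 5: 34 days after 1996-04-26 (when the reply brief is filed) is 1996-05-30; 1996-06-04 misses that deadline by 5 days.

Step 5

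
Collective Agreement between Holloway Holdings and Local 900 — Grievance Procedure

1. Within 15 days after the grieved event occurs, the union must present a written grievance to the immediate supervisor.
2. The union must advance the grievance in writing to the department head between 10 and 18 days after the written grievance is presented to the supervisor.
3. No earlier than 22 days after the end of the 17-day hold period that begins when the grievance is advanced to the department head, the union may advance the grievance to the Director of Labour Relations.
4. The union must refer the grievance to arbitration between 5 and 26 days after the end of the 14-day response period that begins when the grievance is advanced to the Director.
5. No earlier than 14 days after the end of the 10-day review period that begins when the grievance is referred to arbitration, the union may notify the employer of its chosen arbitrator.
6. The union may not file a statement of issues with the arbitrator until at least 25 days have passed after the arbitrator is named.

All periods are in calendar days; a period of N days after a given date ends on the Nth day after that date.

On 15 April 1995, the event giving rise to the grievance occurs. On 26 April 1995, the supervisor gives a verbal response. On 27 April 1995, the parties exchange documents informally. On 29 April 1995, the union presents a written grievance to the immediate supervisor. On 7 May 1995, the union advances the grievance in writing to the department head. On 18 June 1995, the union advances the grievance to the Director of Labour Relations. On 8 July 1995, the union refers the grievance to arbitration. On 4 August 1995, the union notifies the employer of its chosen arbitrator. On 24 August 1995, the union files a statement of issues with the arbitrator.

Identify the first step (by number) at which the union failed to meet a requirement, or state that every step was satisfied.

Step 2

Step 1: 15 days after 15 April 1995 (when the grieved event occurs) is 30 April 1995; done 29 April 1995 — timely.
Step 2: the window is 10–18 days after 29 April 1995 (when the written grievance is presented to the supervisor), so 9 May 1995 through 17 May 1995; done 7 May 1995 — 2 days before the window opened.
The analysis stops there.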